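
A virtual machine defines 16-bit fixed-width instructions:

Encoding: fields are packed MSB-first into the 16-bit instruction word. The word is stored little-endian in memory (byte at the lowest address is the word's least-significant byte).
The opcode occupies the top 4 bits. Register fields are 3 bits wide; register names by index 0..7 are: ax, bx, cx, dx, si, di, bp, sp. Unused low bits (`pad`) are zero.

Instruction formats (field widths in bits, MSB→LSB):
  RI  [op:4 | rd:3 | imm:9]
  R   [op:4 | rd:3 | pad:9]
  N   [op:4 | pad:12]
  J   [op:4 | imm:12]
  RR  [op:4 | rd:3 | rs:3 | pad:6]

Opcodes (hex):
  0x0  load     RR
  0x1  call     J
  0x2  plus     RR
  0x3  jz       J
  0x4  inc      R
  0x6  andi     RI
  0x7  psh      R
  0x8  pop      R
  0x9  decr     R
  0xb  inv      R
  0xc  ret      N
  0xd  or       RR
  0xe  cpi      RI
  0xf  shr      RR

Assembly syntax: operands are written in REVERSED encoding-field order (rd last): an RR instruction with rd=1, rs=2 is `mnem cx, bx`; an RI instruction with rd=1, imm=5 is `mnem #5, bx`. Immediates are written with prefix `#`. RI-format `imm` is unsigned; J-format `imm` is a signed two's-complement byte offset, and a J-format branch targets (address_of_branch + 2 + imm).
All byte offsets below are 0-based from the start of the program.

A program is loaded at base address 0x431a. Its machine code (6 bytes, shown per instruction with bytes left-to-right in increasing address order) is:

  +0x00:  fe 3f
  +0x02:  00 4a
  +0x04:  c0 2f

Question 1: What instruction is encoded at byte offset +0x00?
jz #-2

+0x00: fe 3f ⇒ word 0x3ffe (little)
  op=0x3ffe>>12=0x3 ⇒ jz (J)
  imm@[11:0]=0xffe (s12→-2) ⇒ #-2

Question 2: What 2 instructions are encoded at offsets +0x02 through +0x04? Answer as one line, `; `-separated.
inc di; plus sp, sp

@+02  little-endian(00 4a) = 0x4a00
  opcode bits[15:12]=0x4: inc/R
  [11:9] rd=5 = di
@+04  little-endian(c0 2f) = 0x2fc0
  opcode bits[15:12]=0x2: plus/RR
  [11:9] rd=7 = sp
  [8:6] rs=7 = sp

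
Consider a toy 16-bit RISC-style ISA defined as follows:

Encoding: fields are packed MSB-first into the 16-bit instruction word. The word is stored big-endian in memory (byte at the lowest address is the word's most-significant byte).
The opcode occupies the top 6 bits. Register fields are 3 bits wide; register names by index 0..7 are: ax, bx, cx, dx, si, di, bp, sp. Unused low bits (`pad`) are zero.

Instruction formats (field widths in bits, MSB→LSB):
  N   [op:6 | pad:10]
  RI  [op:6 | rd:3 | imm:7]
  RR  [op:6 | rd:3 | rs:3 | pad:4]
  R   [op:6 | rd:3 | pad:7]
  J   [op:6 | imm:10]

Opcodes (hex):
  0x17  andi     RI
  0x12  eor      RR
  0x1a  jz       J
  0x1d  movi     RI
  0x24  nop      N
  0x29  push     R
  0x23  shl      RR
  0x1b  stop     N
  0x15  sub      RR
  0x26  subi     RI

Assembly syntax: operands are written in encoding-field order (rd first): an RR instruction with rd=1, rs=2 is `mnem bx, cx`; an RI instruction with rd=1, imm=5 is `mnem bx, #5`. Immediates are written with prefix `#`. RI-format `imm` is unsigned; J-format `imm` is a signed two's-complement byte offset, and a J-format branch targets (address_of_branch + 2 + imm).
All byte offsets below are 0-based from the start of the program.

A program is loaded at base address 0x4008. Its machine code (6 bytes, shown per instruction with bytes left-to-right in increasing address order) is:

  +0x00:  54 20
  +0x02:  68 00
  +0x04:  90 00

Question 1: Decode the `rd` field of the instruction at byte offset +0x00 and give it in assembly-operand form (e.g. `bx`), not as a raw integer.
@+00  big-endian(54 20) = 0x5420
  op=0x5420>>10=0x15 ⇒ sub (RR)
  [9:7] rd=0 = ax
  [6:4] rs=2 = cx

ax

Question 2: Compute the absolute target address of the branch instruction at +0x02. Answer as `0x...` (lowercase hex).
@+02  big-endian(68 00) = 0x6800
  top 6b → 0x1a → jz [J]
  imm: (w>>0)&0x3ff=0x0 → #0
  target = base 0x4008 + off 0x02 + 2 + imm 0 = 0x400c

0x400c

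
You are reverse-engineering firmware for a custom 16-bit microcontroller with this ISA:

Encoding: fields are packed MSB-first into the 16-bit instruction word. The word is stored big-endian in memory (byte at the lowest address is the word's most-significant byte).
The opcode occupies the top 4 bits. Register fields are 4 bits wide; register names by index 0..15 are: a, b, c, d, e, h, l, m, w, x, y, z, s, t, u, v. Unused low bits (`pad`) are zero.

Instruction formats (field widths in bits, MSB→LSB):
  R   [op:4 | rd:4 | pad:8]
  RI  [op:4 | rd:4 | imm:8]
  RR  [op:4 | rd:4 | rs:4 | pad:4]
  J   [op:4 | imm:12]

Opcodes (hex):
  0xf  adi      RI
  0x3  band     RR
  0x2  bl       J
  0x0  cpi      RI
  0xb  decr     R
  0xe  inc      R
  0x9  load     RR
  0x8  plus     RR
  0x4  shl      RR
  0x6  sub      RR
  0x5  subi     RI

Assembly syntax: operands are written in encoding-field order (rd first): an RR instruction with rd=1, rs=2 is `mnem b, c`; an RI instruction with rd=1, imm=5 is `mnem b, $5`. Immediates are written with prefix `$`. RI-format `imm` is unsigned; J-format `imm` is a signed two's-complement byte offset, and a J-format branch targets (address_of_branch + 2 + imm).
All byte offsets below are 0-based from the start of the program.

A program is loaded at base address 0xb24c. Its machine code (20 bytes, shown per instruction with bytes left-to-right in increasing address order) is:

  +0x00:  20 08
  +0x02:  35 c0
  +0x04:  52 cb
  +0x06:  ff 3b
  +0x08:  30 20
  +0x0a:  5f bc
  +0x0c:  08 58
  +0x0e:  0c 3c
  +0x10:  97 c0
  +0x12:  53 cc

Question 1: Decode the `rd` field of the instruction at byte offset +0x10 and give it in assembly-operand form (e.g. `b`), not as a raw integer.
m

+0x10: 97 c0 ⇒ word 0x97c0 (big)
  top 4b → 0x9 → load [RR]
  [11:8] rd=7 = m
  [7:4] rs=12 = s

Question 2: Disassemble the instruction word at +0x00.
@+00  big-endian(20 08) = 0x2008
  top 4b → 0x2 → bl [J]
  [11:0] imm=8 = $8

bl $8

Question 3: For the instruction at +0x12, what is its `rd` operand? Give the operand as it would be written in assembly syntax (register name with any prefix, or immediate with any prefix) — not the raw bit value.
d

+0x12: 53 cc ⇒ word 0x53cc (big)
  top 4b → 0x5 → subi [RI]
  [11:8] rd=3 = d
  [7:0] imm=204 = $204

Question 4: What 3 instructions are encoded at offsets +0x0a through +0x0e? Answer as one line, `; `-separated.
subi v, $188; cpi w, $88; cpi s, $60

@+0a  big-endian(5f bc) = 0x5fbc
  opcode bits[15:12]=0x5: subi/RI
  [11:8] rd=15 = v
  [7:0] imm=188 = $188
@+0c  big-endian(08 58) = 0x0858
  opcode bits[15:12]=0x0: cpi/RI
  [11:8] rd=8 = w
  [7:0] imm=88 = $88
@+0e  big-endian(0c 3c) = 0x0c3c
  opcode bits[15:12]=0x0: cpi/RI
  [11:8] rd=12 = s
  [7:0] imm=60 = $60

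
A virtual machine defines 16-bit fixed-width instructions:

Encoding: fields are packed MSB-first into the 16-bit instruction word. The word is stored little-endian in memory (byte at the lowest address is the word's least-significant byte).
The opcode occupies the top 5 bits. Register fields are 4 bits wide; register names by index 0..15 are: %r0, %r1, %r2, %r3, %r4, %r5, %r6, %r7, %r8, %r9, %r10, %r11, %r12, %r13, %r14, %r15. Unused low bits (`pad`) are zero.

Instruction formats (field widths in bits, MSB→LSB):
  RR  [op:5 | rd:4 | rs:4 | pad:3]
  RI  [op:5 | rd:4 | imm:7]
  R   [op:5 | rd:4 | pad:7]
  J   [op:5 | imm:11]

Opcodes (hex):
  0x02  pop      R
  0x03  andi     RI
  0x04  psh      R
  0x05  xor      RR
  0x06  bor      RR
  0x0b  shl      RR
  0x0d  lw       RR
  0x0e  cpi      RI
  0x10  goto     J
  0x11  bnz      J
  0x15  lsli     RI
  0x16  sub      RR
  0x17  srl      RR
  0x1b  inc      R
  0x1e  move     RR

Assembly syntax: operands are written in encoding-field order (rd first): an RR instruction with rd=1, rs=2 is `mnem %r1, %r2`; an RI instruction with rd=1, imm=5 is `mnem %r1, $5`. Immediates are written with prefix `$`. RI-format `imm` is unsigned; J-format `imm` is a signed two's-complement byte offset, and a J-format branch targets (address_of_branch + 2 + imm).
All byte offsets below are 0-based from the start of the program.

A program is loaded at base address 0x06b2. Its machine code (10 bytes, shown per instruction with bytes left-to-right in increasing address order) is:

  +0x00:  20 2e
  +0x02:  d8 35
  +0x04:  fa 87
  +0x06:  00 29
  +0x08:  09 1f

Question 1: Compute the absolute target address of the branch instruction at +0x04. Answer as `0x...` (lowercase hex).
0x06b2

[04] fa 87 → 0x87fa
  op=0x87fa>>11=0x10 ⇒ goto (J)
  imm: (w>>0)&0x7ff=0x7fa (s11→-6) → $-6
  target = base 0x06b2 + off 0x04 + 2 + imm -6 = 0x06b2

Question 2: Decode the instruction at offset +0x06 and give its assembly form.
[06] 00 29 → 0x2900
  opcode bits[15:11]=0x5: xor/RR
  rd@[10:7]=0x2 ⇒ %r2
  rs@[6:3]=0x0 ⇒ %r0

xor %r2, %r0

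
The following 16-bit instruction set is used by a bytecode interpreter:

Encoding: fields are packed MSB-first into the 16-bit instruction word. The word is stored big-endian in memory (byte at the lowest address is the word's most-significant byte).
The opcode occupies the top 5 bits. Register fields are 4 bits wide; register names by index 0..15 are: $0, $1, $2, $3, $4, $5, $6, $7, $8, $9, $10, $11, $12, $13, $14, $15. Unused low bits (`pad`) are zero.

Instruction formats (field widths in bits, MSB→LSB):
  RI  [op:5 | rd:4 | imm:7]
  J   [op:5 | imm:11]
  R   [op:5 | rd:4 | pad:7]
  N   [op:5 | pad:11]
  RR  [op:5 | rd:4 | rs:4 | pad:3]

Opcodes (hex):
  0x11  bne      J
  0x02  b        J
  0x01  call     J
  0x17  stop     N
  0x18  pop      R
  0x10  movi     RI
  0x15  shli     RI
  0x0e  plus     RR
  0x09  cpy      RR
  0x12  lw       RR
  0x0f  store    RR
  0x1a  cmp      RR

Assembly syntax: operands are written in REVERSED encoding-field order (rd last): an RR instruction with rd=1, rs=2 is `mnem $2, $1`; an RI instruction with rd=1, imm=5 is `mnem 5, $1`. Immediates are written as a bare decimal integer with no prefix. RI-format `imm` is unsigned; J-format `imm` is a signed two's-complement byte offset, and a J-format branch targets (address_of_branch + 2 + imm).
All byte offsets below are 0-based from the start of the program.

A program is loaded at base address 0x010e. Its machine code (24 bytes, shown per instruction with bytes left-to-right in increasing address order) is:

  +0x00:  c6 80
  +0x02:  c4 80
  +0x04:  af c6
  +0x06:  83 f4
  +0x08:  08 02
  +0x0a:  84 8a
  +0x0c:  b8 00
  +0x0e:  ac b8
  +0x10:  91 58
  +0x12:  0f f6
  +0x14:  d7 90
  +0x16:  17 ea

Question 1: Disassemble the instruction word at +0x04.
off 0x04: read af c6 as big → 0xafc6
  opcode bits[15:11]=0x15: shli/RI
  [10:7] rd=15 = $15
  [6:0] imm=70 = 70

shli 70, $15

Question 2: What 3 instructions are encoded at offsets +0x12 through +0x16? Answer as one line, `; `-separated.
call -10; cmp $2, $15; b -22

off 0x12: read 0f f6 as big → 0x0ff6
  op=0x0ff6>>11=0x1 ⇒ call (J)
  imm: (w>>0)&0x7ff=0x7f6 (s11→-10) → -10
off 0x14: read d7 90 as big → 0xd790
  op=0xd790>>11=0x1a ⇒ cmp (RR)
  rd: (w>>7)&0xf=0xf → $15
  rs: (w>>3)&0xf=0x2 → $2
off 0x16: read 17 ea as big → 0x17ea
  op=0x17ea>>11=0x2 ⇒ b (J)
  imm: (w>>0)&0x7ff=0x7ea (s11→-22) → -22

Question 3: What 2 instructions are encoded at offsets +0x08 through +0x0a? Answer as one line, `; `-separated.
call 2; movi 10, $9

+0x08: 08 02 ⇒ word 0x0802 (big)
  top 5b → 0x1 → call [J]
  imm@[10:0]=0x2 ⇒ 2
+0x0a: 84 8a ⇒ word 0x848a (big)
  top 5b → 0x10 → movi [RI]
  rd@[10:7]=0x9 ⇒ $9
  imm@[6:0]=0xa ⇒ 10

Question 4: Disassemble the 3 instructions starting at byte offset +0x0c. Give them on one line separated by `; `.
stop; shli 56, $9; lw $11, $2

+0x0c: b8 00 ⇒ word 0xb800 (big)
  top 5b → 0x17 → stop [N]
+0x0e: ac b8 ⇒ word 0xacb8 (big)
  top 5b → 0x15 → shli [RI]
  [10:7] rd=9 = $9
  [6:0] imm=56 = 56
+0x10: 91 58 ⇒ word 0x9158 (big)
  top 5b → 0x12 → lw [RR]
  [10:7] rd=2 = $2
  [6:3] rs=11 = $11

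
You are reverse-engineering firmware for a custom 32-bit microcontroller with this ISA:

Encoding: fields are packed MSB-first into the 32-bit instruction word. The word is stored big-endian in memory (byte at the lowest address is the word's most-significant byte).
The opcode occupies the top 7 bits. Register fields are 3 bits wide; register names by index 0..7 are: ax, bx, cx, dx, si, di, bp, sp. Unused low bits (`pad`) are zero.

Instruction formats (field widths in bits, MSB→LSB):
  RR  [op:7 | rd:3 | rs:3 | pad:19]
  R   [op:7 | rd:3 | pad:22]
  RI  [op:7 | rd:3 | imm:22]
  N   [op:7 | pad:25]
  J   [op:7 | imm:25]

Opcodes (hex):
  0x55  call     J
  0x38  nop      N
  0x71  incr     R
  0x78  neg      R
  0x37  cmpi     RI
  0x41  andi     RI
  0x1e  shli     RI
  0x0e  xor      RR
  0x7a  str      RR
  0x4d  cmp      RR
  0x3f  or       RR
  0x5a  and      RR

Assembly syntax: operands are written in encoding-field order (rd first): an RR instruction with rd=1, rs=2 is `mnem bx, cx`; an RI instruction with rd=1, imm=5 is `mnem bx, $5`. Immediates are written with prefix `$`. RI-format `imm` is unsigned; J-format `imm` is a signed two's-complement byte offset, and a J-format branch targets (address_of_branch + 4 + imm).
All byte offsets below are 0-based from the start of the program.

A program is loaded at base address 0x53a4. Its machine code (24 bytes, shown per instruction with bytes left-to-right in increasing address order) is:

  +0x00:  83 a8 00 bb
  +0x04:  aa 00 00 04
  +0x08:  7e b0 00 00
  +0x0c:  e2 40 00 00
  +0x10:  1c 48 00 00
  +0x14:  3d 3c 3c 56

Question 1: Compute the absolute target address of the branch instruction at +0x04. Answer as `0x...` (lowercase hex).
0x53b0

@+04  big-endian(aa 00 00 04) = 0xaa000004
  op=0xaa000004>>25=0x55 ⇒ call (J)
  imm@[24:0]=0x4 ⇒ $4
  target = base 0x53a4 + off 0x04 + 4 + imm 4 = 0x53b0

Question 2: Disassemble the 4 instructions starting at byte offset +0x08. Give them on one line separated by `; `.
or cx, bp; incr bx; xor bx, bx; shli si, $3947606

@+08  big-endian(7e b0 00 00) = 0x7eb00000
  op=0x7eb00000>>25=0x3f ⇒ or (RR)
  rd: (w>>22)&0x7=0x2 → cx
  rs: (w>>19)&0x7=0x6 → bp
@+0c  big-endian(e2 40 00 00) = 0xe2400000
  op=0xe2400000>>25=0x71 ⇒ incr (R)
  rd: (w>>22)&0x7=0x1 → bx
@+10  big-endian(1c 48 00 00) = 0x1c480000
  op=0x1c480000>>25=0xe ⇒ xor (RR)
  rd: (w>>22)&0x7=0x1 → bx
  rs: (w>>19)&0x7=0x1 → bx
@+14  big-endian(3d 3c 3c 56) = 0x3d3c3c56
  op=0x3d3c3c56>>25=0x1e ⇒ shli (RI)
  rd: (w>>22)&0x7=0x4 → si
  imm: (w>>0)&0x3fffff=0x3c3c56 → $3947606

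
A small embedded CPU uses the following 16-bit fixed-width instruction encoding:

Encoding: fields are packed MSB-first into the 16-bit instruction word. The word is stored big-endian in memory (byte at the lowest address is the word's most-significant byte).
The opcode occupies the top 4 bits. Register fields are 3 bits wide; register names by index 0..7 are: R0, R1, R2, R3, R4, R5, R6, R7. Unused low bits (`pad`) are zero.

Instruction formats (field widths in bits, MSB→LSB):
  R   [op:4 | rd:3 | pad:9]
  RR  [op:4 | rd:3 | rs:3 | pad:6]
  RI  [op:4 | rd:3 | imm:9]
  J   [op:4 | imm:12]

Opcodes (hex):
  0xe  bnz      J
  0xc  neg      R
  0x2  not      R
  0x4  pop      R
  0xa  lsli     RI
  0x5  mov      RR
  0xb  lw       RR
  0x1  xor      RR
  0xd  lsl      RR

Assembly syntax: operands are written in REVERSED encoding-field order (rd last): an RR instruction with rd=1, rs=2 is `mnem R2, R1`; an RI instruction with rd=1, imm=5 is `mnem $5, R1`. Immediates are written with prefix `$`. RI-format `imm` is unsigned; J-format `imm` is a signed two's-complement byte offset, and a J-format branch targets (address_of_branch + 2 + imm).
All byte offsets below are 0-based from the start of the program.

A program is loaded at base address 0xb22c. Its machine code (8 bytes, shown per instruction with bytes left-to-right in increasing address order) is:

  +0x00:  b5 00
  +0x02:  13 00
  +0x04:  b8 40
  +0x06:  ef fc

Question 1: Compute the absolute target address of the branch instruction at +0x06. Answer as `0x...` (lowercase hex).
off 0x06: read ef fc as big → 0xeffc
  opcode bits[15:12]=0xe: bnz/J
  imm: (w>>0)&0xfff=0xffc (s12→-4) → $-4
  target = base 0xb22c + off 0x06 + 2 + imm -4 = 0xb230

0xb230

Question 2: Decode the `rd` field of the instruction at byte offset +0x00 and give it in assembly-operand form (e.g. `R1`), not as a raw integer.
@+00  big-endian(b5 00) = 0xb500
  top 4b → 0xb → lw [RR]
  [11:9] rd=2 = R2
  [8:6] rs=4 = R4

R2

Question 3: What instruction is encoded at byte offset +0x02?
+0x02: 13 00 ⇒ word 0x1300 (big)
  opcode bits[15:12]=0x1: xor/RR
  rd: (w>>9)&0x7=0x1 → R1
  rs: (w>>6)&0x7=0x4 → R4

xor R4, R1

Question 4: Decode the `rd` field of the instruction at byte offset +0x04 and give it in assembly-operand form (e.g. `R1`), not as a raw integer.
R4

off 0x04: read b8 40 as big → 0xb840
  op=0xb840>>12=0xb ⇒ lw (RR)
  [11:9] rd=4 = R4
  [8:6] rs=1 = R1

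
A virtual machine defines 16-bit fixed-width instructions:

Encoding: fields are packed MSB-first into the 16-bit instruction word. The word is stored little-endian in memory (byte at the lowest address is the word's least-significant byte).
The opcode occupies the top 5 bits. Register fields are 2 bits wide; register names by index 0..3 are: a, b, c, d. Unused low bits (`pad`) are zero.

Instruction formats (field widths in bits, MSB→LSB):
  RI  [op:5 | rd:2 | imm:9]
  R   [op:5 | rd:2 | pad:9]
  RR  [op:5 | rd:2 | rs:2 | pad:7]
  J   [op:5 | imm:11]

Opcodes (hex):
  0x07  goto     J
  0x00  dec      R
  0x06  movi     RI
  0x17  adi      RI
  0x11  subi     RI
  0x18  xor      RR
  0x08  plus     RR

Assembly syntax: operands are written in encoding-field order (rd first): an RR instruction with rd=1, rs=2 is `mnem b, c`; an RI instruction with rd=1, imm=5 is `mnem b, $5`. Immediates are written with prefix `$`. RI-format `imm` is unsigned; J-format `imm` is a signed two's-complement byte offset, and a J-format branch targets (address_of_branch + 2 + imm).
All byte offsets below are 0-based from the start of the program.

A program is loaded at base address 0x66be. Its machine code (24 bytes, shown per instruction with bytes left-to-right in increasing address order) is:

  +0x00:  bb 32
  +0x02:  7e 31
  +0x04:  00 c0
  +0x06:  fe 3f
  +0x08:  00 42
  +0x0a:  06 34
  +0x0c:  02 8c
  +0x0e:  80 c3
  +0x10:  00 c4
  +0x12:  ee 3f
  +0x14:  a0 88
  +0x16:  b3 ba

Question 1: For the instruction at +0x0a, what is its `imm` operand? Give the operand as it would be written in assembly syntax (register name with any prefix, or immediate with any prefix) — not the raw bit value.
$6

+0x0a: 06 34 ⇒ word 0x3406 (little)
  op=0x3406>>11=0x6 ⇒ movi (RI)
  rd: (w>>9)&0x3=0x2 → c
  imm: (w>>0)&0x1ff=0x6 → $6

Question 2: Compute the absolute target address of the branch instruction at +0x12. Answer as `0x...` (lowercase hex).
0x66c0

@+12  little-endian(ee 3f) = 0x3fee
  opcode bits[15:11]=0x7: goto/J
  imm@[10:0]=0x7ee (s11→-18) ⇒ $-18
  target = base 0x66be + off 0x12 + 2 + imm -18 = 0x66c0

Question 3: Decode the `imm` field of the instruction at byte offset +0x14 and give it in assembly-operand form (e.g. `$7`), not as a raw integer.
@+14  little-endian(a0 88) = 0x88a0
  opcode bits[15:11]=0x11: subi/RI
  rd: (w>>9)&0x3=0x0 → a
  imm: (w>>0)&0x1ff=0xa0 → $160

$160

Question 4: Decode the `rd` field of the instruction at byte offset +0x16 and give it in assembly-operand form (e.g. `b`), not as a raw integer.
b

[16] b3 ba → 0xbab3
  opcode bits[15:11]=0x17: adi/RI
  [10:9] rd=1 = b
  [8:0] imm=179 = $179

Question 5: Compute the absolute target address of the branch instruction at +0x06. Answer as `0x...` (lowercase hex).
0x66c4

@+06  little-endian(fe 3f) = 0x3ffe
  top 5b → 0x7 → goto [J]
  imm: (w>>0)&0x7ff=0x7fe (s11→-2) → $-2
  target = base 0x66be + off 0x06 + 2 + imm -2 = 0x66c4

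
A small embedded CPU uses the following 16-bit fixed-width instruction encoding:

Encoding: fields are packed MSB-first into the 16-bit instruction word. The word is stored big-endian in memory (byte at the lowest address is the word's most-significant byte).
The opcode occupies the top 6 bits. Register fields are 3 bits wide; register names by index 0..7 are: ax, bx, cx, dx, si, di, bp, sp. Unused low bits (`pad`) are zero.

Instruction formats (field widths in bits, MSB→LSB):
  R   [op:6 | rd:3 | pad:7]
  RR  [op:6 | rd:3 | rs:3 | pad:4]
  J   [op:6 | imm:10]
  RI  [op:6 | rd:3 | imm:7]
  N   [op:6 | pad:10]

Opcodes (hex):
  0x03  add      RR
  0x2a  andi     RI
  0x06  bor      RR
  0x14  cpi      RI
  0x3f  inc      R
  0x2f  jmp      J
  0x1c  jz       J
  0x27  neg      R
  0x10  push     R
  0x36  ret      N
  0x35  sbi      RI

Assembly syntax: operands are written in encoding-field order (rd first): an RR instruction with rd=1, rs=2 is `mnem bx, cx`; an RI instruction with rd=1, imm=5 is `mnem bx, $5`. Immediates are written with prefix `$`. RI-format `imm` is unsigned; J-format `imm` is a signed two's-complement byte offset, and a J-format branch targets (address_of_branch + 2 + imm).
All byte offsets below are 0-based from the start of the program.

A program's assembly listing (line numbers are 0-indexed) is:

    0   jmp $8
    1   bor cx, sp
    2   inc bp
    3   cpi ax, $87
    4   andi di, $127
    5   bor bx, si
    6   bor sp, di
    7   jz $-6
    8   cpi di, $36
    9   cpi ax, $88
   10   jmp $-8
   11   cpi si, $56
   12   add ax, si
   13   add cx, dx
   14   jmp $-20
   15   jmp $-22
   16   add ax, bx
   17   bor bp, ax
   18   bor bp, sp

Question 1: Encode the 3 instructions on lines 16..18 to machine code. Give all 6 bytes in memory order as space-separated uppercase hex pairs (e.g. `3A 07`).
L16: add op=0x3:6|rd=0:3|rs=1:3|pad=0:4 ⇒ 0x0c10 ⇒ big 0c 10
L17: bor op=0x6:6|rd=6:3|rs=0:3|pad=0:4 ⇒ 0x1b00 ⇒ big 1b 00
L18: bor op=0x6:6|rd=6:3|rs=7:3|pad=0:4 ⇒ 0x1b70 ⇒ big 1b 70

0C 10 1B 00 1B 70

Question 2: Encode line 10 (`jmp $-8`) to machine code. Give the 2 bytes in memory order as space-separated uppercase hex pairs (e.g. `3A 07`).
BF F8

L10: jmp op=0x2f:6|imm=-8:10 ⇒ 0xbff8 ⇒ big bf f8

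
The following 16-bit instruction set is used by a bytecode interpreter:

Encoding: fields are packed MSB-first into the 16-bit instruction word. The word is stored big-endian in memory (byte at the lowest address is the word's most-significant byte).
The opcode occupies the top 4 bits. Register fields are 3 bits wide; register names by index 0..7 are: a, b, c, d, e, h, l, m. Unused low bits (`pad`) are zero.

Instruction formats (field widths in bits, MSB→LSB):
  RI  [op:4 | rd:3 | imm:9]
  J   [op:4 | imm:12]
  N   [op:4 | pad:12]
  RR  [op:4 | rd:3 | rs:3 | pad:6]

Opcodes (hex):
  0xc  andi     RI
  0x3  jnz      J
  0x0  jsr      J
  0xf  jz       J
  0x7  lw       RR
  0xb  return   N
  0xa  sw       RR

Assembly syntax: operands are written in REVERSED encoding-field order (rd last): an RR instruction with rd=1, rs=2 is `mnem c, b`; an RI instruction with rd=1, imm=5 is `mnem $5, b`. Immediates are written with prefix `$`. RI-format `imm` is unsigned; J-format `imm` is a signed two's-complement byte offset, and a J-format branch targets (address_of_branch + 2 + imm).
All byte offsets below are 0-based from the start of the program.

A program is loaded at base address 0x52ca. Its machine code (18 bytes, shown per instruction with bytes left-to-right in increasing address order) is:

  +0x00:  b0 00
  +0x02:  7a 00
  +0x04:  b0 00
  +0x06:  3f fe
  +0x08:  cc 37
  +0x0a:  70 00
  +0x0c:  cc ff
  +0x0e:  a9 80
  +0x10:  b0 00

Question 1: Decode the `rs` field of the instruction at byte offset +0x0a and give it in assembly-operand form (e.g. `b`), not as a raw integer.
a

+0x0a: 70 00 ⇒ word 0x7000 (big)
  op=0x7000>>12=0x7 ⇒ lw (RR)
  rd: (w>>9)&0x7=0x0 → a
  rs: (w>>6)&0x7=0x0 → a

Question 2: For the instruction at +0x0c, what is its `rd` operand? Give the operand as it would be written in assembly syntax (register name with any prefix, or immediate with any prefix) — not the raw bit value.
off 0x0c: read cc ff as big → 0xccff
  opcode bits[15:12]=0xc: andi/RI
  rd@[11:9]=0x6 ⇒ l
  imm@[8:0]=0xff ⇒ $255

l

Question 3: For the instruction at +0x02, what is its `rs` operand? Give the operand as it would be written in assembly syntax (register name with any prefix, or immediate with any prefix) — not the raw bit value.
a

+0x02: 7a 00 ⇒ word 0x7a00 (big)
  op=0x7a00>>12=0x7 ⇒ lw (RR)
  rd: (w>>9)&0x7=0x5 → h
  rs: (w>>6)&0x7=0x0 → a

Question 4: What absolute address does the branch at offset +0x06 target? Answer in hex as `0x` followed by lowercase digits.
@+06  big-endian(3f fe) = 0x3ffe
  op=0x3ffe>>12=0x3 ⇒ jnz (J)
  imm: (w>>0)&0xfff=0xffe (s12→-2) → $-2
  target = base 0x52ca + off 0x06 + 2 + imm -2 = 0x52d0

0x52d0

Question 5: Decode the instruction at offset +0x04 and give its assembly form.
@+04  big-endian(b0 00) = 0xb000
  op=0xb000>>12=0xb ⇒ return (N)

return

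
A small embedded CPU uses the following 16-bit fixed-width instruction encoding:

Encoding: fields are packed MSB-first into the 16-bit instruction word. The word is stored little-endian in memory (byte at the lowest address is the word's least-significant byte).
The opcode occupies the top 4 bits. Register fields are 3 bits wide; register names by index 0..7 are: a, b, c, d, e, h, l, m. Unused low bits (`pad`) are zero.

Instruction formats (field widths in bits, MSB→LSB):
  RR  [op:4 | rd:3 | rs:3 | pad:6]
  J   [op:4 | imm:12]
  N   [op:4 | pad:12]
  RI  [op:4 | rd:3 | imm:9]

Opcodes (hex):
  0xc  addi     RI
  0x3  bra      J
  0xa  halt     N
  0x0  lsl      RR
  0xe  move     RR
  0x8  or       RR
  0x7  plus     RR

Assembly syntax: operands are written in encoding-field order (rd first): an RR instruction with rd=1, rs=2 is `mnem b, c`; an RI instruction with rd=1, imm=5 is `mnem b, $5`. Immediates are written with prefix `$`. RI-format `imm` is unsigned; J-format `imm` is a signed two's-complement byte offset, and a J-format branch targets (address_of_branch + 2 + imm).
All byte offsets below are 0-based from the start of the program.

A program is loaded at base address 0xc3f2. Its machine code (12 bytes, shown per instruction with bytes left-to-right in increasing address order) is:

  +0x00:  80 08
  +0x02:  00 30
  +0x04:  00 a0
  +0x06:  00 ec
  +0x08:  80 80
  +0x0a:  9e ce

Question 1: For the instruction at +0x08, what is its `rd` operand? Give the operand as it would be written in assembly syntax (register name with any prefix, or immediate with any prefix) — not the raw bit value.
+0x08: 80 80 ⇒ word 0x8080 (little)
  opcode bits[15:12]=0x8: or/RR
  rd: (w>>9)&0x7=0x0 → a
  rs: (w>>6)&0x7=0x2 → c

a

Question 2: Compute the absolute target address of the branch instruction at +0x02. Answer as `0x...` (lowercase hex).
0xc3f6

+0x02: 00 30 ⇒ word 0x3000 (little)
  op=0x3000>>12=0x3 ⇒ bra (J)
  imm@[11:0]=0x0 ⇒ $0
  target = base 0xc3f2 + off 0x02 + 2 + imm 0 = 0xc3f6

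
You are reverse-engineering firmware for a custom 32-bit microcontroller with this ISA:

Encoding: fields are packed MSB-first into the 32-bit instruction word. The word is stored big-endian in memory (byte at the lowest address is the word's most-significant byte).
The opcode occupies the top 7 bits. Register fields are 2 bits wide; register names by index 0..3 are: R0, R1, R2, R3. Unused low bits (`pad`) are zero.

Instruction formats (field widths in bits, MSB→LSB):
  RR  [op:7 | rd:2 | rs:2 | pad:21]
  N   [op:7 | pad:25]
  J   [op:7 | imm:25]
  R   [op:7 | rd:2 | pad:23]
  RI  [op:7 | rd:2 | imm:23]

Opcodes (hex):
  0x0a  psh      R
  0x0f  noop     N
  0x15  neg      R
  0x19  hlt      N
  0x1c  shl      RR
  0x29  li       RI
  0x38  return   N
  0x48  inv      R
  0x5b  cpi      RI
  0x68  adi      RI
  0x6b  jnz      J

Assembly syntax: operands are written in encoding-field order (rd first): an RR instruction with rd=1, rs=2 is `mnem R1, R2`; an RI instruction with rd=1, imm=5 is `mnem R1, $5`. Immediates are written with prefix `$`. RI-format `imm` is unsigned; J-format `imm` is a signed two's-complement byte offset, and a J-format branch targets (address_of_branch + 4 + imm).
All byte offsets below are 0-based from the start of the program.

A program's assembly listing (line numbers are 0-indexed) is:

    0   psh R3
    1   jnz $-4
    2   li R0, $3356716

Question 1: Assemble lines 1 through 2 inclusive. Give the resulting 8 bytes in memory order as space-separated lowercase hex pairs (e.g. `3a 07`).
line 1 (jnz): pack op=0x6b:7|imm=-4:25 = 0xd7fffffc; big→ d7 ff ff fc
line 2 (li): pack op=0x29:7|rd=0:2|imm=3356716:23 = 0x5233382c; big→ 52 33 38 2c

d7 ff ff fc 52 33 38 2c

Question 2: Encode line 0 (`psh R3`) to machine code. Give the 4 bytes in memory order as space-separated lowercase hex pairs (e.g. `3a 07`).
15 80 00 00

0. psh fields op=0xa:7|rd=3:2|pad=0:23 → word 15800000h → 15 80 00 00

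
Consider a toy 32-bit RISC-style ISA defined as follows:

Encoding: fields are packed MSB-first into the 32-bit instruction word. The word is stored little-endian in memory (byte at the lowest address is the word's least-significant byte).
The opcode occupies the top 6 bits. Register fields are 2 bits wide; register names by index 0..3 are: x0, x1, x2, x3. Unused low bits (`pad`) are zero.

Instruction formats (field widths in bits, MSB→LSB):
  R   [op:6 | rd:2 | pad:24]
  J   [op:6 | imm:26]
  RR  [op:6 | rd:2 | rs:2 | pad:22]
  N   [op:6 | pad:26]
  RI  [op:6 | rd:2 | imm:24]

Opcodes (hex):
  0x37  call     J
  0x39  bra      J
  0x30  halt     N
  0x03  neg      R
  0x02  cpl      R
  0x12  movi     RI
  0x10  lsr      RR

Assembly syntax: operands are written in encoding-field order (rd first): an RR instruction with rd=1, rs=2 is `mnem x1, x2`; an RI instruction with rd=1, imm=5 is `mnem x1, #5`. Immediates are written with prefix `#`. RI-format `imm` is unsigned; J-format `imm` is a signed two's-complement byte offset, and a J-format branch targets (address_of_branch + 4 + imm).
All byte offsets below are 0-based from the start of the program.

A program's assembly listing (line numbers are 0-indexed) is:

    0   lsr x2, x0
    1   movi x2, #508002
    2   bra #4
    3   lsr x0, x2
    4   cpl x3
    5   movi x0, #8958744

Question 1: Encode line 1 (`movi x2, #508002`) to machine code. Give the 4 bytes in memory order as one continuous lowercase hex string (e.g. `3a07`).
62c0074a

1. movi fields op=0x12:6|rd=2:2|imm=508002:24 → word 4a07c062h → 62 c0 07 4a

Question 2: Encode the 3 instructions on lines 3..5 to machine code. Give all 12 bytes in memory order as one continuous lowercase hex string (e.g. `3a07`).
000080400000000b18b38848

L3: lsr op=0x10:6|rd=0:2|rs=2:2|pad=0:22 ⇒ 0x40800000 ⇒ little 00 00 80 40
L4: cpl op=0x2:6|rd=3:2|pad=0:24 ⇒ 0x0b000000 ⇒ little 00 00 00 0b
L5: movi op=0x12:6|rd=0:2|imm=8958744:24 ⇒ 0x4888b318 ⇒ little 18 b3 88 48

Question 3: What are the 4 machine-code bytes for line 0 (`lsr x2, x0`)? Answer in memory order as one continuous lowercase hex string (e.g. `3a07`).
00000042

line 0 (lsr): pack op=0x10:6|rd=2:2|rs=0:2|pad=0:22 = 0x42000000; little→ 00 00 00 42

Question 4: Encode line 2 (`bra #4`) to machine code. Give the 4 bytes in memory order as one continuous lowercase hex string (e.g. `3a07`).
2. bra fields op=0x39:6|imm=4:26 → word e4000004h → 04 00 00 e4

040000e4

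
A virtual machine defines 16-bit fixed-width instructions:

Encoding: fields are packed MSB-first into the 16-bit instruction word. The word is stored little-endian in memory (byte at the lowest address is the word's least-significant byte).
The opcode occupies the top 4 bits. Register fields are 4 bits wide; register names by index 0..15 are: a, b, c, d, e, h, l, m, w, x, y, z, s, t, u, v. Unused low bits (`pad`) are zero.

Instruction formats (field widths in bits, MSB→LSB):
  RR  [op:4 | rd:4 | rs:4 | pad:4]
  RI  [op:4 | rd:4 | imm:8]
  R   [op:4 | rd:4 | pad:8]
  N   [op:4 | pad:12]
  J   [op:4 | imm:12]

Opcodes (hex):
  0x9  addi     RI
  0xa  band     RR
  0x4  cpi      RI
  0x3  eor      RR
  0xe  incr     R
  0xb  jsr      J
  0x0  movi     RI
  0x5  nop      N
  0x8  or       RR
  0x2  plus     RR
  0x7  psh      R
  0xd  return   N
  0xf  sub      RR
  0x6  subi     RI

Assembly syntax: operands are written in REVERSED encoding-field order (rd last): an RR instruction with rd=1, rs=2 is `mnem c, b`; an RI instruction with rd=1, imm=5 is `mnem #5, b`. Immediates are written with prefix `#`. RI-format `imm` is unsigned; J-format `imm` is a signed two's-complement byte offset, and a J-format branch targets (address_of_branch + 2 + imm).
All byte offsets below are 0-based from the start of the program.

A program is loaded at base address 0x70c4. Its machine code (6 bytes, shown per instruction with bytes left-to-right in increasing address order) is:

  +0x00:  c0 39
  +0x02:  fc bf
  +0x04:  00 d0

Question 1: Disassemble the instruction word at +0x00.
eor s, x

[00] c0 39 → 0x39c0
  op=0x39c0>>12=0x3 ⇒ eor (RR)
  rd: (w>>8)&0xf=0x9 → x
  rs: (w>>4)&0xf=0xc → s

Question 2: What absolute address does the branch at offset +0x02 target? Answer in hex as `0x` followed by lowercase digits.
0x70c4

off 0x02: read fc bf as little → 0xbffc
  top 4b → 0xb → jsr [J]
  [11:0] imm=4092 (s12→-4) = #-4
  target = base 0x70c4 + off 0x02 + 2 + imm -4 = 0x70c4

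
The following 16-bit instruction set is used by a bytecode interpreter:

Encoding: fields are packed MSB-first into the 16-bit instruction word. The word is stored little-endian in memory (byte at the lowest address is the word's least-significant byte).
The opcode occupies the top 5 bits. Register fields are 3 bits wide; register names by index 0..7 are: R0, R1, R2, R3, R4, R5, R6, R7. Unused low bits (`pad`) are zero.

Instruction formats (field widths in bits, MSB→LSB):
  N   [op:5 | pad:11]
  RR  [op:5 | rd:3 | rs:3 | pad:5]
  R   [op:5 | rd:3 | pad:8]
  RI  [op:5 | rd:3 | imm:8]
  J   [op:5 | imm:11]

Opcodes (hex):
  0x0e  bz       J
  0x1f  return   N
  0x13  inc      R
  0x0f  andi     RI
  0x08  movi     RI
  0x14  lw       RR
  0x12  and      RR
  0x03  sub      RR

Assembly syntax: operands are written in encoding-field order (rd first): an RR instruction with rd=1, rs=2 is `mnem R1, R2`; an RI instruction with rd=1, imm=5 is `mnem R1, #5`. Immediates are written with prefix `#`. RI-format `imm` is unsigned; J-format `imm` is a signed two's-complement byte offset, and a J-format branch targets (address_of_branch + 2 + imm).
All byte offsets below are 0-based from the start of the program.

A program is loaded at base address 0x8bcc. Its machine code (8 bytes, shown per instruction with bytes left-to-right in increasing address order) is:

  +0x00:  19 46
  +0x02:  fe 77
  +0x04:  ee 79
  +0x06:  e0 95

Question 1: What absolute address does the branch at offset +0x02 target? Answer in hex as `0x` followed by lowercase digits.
0x8bce

[02] fe 77 → 0x77fe
  top 5b → 0xe → bz [J]
  [10:0] imm=2046 (s11→-2) = #-2
  target = base 0x8bcc + off 0x02 + 2 + imm -2 = 0x8bce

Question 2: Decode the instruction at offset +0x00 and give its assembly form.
off 0x00: read 19 46 as little → 0x4619
  opcode bits[15:11]=0x8: movi/RI
  [10:8] rd=6 = R6
  [7:0] imm=25 = #25

movi R6, #25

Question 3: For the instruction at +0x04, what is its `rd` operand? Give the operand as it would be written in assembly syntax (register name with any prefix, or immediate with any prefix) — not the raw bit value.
R1

off 0x04: read ee 79 as little → 0x79ee
  top 5b → 0xf → andi [RI]
  rd@[10:8]=0x1 ⇒ R1
  imm@[7:0]=0xee ⇒ #238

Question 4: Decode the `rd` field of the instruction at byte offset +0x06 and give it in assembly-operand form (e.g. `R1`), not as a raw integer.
@+06  little-endian(e0 95) = 0x95e0
  top 5b → 0x12 → and [RR]
  [10:8] rd=5 = R5
  [7:5] rs=7 = R7

R5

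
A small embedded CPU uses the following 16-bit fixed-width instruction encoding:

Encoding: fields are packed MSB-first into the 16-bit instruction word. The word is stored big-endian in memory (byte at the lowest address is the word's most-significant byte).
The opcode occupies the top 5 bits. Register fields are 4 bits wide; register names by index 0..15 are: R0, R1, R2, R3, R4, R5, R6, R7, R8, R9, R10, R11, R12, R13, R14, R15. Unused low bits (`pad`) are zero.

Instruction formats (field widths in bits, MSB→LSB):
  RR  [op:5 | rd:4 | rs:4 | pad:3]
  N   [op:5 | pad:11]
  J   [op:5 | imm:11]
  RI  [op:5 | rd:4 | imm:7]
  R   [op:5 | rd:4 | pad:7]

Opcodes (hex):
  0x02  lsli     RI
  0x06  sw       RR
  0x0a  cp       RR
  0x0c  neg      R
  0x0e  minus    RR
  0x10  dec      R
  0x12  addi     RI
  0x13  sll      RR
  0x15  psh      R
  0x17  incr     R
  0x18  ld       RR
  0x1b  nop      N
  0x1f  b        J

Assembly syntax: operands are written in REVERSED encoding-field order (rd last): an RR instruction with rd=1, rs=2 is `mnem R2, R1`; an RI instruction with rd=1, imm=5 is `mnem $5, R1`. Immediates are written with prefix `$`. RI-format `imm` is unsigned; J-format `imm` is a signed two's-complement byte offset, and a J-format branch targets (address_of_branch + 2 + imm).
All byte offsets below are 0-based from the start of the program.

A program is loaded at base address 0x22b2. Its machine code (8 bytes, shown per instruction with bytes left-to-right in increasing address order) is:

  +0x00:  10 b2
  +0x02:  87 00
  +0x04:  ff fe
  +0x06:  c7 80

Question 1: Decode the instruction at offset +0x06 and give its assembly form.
off 0x06: read c7 80 as big → 0xc780
  top 5b → 0x18 → ld [RR]
  [10:7] rd=15 = R15
  [6:3] rs=0 = R0

ld R0, R15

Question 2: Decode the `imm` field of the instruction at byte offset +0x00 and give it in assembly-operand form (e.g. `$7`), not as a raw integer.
+0x00: 10 b2 ⇒ word 0x10b2 (big)
  top 5b → 0x2 → lsli [RI]
  rd: (w>>7)&0xf=0x1 → R1
  imm: (w>>0)&0x7f=0x32 → $50

$50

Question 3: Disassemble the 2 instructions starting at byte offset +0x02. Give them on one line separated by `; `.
@+02  big-endian(87 00) = 0x8700
  top 5b → 0x10 → dec [R]
  rd: (w>>7)&0xf=0xe → R14
@+04  big-endian(ff fe) = 0xfffe
  top 5b → 0x1f → b [J]
  imm: (w>>0)&0x7ff=0x7fe (s11→-2) → $-2

dec R14; b $-2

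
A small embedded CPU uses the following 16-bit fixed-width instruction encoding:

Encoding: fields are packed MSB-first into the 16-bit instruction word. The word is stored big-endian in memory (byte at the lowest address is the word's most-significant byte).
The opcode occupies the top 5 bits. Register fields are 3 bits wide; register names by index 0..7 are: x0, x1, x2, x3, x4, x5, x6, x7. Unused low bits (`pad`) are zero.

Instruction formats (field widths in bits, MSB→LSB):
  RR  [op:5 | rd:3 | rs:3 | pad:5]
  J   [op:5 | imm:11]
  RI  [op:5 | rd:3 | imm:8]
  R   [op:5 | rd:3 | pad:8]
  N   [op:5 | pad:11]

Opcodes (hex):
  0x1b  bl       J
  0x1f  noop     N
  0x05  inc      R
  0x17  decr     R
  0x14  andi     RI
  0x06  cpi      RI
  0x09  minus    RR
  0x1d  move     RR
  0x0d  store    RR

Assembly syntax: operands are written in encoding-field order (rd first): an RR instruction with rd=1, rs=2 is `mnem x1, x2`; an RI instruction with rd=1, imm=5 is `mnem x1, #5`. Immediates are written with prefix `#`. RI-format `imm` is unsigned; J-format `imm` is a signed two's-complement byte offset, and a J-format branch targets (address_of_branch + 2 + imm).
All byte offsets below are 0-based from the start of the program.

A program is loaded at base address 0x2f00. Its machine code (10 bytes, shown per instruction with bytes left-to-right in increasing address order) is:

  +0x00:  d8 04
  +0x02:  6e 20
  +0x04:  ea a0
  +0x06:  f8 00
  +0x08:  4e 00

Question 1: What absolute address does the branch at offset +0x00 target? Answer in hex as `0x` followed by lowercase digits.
0x2f06

@+00  big-endian(d8 04) = 0xd804
  top 5b → 0x1b → bl [J]
  imm@[10:0]=0x4 ⇒ #4
  target = base 0x2f00 + off 0x00 + 2 + imm 4 = 0x2f06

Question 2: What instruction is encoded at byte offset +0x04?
@+04  big-endian(ea a0) = 0xeaa0
  opcode bits[15:11]=0x1d: move/RR
  [10:8] rd=2 = x2
  [7:5] rs=5 = x5

move x2, x5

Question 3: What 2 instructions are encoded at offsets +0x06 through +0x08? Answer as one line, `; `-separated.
[06] f8 00 → 0xf800
  top 5b → 0x1f → noop [N]
[08] 4e 00 → 0x4e00
  top 5b → 0x9 → minus [RR]
  rd@[10:8]=0x6 ⇒ x6
  rs@[7:5]=0x0 ⇒ x0

noop; minus x6, x0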